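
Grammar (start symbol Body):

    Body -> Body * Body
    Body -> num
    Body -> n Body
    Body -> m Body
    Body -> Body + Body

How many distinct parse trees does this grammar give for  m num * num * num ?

Parse trees for m num * num * num:
  [Body [Body m [Body num]] * [Body [Body num] * [Body num]]]
  [Body [Body [Body m [Body num]] * [Body num]] * [Body num]]
  [Body [Body m [Body [Body num] * [Body num]]] * [Body num]]
  [Body m [Body [Body num] * [Body [Body num] * [Body num]]]]
  [Body m [Body [Body [Body num] * [Body num]] * [Body num]]]

5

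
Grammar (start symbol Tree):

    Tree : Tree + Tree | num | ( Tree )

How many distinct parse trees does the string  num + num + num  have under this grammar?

2

Parse trees for num + num + num:
  [Tree [Tree num] + [Tree [Tree num] + [Tree num]]]
  [Tree [Tree [Tree num] + [Tree num]] + [Tree num]]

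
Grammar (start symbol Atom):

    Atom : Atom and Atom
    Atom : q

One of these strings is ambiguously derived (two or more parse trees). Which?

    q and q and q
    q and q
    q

q and q and q: 2 trees
q and q: 1 tree
q: 1 tree

q and q and q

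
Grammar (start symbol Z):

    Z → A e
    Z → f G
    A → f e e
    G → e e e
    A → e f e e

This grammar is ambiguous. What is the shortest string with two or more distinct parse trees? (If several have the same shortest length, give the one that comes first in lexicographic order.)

length 4: f e e e has 2 parse trees

Two derivations of f e e e:
  Z ⇒ A e ⇒ f e e e
  Z ⇒ f G ⇒ f e e e

f e e e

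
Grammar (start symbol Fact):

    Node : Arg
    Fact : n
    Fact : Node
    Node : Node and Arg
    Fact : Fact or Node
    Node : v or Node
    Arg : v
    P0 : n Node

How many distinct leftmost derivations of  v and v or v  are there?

1

Parse trees for v and v or v:
  [Fact [Fact [Node [Node [Arg v]] and [Arg v]]] or [Node [Arg v]]]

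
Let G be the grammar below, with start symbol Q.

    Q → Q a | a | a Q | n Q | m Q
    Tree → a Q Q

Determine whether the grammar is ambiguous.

Witness: a a

Derivation 1: Q ⇒ Q a ⇒ a a
Derivation 2: Q ⇒ a Q ⇒ a a

Two distinct leftmost derivations for the same string.

Ambiguous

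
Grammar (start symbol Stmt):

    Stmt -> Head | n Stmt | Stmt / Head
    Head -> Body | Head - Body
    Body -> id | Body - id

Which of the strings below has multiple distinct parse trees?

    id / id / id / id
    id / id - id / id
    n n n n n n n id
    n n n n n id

id / id / id / id: 1 tree
id / id - id / id: 2 trees
n n n n n n n id: 1 tree
n n n n n id: 1 tree

id / id - id / id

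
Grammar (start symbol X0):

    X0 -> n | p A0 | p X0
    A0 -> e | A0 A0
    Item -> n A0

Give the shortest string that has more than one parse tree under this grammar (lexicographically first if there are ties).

length 1: no string has ≥2 trees
length 2: no string has ≥2 trees
length 3: no string has ≥2 trees
length 4: p e e e has 2 parse trees

Two derivations of p e e e:
  X0 ⇒ p A0 ⇒ p A0 A0 ⇒ p e A0 ⇒ p e A0 A0 ⇒ p e e A0 ⇒ p e e e
  X0 ⇒ p A0 ⇒ p A0 A0 ⇒ p A0 A0 A0 ⇒ p e A0 A0 ⇒ p e e A0 ⇒ p e e e

p e e e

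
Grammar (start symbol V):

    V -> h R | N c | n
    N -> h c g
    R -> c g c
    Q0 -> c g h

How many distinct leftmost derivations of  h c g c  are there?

2

Parse trees for h c g c:
  [V h [R c g c]]
  [V [N h c g] c]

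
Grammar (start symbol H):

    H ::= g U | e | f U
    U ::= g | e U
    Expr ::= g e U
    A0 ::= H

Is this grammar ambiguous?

(Expr, A0 are unreachable from H, so their rules don't affect L(H).) The reachable rules are right-linear with at most one rule per (nonterminal, next-terminal) pair. Each input token forces the next rule, so parsing is deterministic.

Unambiguous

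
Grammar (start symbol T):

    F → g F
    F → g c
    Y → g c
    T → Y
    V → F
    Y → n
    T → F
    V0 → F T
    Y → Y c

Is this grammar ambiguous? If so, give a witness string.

Witness: g c

Derivation 1: T ⇒ Y ⇒ g c
Derivation 2: T ⇒ F ⇒ g c

Two distinct leftmost derivations for the same string.

Ambiguous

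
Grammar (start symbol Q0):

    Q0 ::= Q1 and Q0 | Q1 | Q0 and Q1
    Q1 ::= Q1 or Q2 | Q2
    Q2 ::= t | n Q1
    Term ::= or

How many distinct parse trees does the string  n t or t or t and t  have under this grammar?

Parse trees for n t or t or t and t:
  [Q0 [Q1 [Q1 [Q1 [Q2 n [Q1 [Q2 t]]]] or [Q2 t]] or [Q2 t]] and [Q0 [Q1 [Q2 t]]]]
  [Q0 [Q1 [Q1 [Q2 n [Q1 [Q1 [Q2 t]] or [Q2 t]]]] or [Q2 t]] and [Q0 [Q1 [Q2 t]]]]
  [Q0 [Q1 [Q2 n [Q1 [Q1 [Q1 [Q2 t]] or [Q2 t]] or [Q2 t]]]] and [Q0 [Q1 [Q2 t]]]]
  [Q0 [Q0 [Q1 [Q1 [Q1 [Q2 n [Q1 [Q2 t]]]] or [Q2 t]] or [Q2 t]]] and [Q1 [Q2 t]]]
  [Q0 [Q0 [Q1 [Q1 [Q2 n [Q1 [Q1 [Q2 t]] or [Q2 t]]]] or [Q2 t]]] and [Q1 [Q2 t]]]
  [Q0 [Q0 [Q1 [Q2 n [Q1 [Q1 [Q1 [Q2 t]] or [Q2 t]] or [Q2 t]]]]] and [Q1 [Q2 t]]]

6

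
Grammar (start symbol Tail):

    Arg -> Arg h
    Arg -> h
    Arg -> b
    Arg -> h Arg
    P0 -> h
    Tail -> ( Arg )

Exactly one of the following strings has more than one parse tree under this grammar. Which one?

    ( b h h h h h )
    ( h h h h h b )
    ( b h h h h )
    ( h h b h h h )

( h h b h h h )

( b h h h h h ): 1 tree
( h h h h h b ): 1 tree
( b h h h h ): 1 tree
( h h b h h h ): 10 trees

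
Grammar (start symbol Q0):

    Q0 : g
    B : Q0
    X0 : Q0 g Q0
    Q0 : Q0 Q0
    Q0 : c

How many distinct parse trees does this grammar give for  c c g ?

Parse trees for c c g:
  [Q0 [Q0 c] [Q0 [Q0 c] [Q0 g]]]
  [Q0 [Q0 [Q0 c] [Q0 c]] [Q0 g]]

2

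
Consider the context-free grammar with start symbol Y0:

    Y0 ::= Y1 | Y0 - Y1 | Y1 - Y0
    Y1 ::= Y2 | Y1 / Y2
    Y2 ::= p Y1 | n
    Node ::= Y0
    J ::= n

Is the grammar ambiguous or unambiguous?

Witness: n - n

Derivation 1: Y0 ⇒ Y0 - Y1 ⇒ Y1 - Y1 ⇒ Y2 - Y1 ⇒ n - Y1 ⇒ n - Y2 ⇒ n - n
Derivation 2: Y0 ⇒ Y1 - Y0 ⇒ Y2 - Y0 ⇒ n - Y0 ⇒ n - Y1 ⇒ n - Y2 ⇒ n - n

Two distinct leftmost derivations for the same string.

Ambiguous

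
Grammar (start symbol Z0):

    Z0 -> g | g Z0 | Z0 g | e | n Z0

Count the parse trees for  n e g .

Parse trees for n e g:
  [Z0 [Z0 n [Z0 e]] g]
  [Z0 n [Z0 [Z0 e] g]]

2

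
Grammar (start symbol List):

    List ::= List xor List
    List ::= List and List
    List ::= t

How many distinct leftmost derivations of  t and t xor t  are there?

2

Parse trees for t and t xor t:
  [List [List [List t] and [List t]] xor [List t]]
  [List [List t] and [List [List t] xor [List t]]]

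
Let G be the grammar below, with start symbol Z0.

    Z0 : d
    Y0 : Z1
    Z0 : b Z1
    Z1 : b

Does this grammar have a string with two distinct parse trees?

Only Z0, Z1 are reachable from Z0; ignoring the rest: The reachable rules are right-linear with at most one rule per (nonterminal, next-terminal) pair. Each input token forces the next rule, so parsing is deterministic.

Unambiguous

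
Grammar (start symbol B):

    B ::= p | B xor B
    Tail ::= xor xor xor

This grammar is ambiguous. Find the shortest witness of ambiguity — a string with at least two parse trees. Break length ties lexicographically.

length 1: no string has ≥2 trees
length 3: no string has ≥2 trees
length 5: p xor p xor p has 2 parse trees

Two derivations of p xor p xor p:
  B ⇒ B xor B ⇒ p xor B ⇒ p xor B xor B ⇒ p xor p xor B ⇒ p xor p xor p
  B ⇒ B xor B ⇒ B xor B xor B ⇒ p xor B xor B ⇒ p xor p xor B ⇒ p xor p xor p

p xor p xor p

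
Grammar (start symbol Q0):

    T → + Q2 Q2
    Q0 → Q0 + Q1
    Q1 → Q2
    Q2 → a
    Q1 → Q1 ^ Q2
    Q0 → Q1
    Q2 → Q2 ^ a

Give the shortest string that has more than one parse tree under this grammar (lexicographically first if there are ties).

a ^ a

length 1: no string has ≥2 trees
length 3: a ^ a has 2 parse trees

Two derivations of a ^ a:
  Q0 ⇒ Q1 ⇒ Q2 ⇒ Q2 ^ a ⇒ a ^ a
  Q0 ⇒ Q1 ⇒ Q1 ^ Q2 ⇒ Q2 ^ Q2 ⇒ a ^ Q2 ⇒ a ^ a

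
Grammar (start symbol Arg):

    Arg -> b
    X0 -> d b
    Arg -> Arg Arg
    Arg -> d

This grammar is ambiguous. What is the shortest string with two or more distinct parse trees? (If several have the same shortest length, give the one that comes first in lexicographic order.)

b b b

length 1: no string has ≥2 trees
length 2: no string has ≥2 trees
length 3: b b b has 2 parse trees

Two derivations of b b b:
  Arg ⇒ Arg Arg ⇒ b Arg ⇒ b Arg Arg ⇒ b b Arg ⇒ b b b
  Arg ⇒ Arg Arg ⇒ Arg Arg Arg ⇒ b Arg Arg ⇒ b b Arg ⇒ b b b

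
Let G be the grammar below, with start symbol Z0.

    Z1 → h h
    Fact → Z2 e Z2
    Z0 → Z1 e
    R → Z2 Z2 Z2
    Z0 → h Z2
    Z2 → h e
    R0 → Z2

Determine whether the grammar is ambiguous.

Witness: h h e

Derivation 1: Z0 ⇒ Z1 e ⇒ h h e
Derivation 2: Z0 ⇒ h Z2 ⇒ h h e

Two distinct leftmost derivations for the same string.

Ambiguous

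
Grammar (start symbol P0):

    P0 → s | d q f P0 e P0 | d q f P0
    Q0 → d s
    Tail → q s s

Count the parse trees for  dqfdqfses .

2

Parse trees for dqfdqfses:
  [P0 d q f [P0 d q f [P0 s]] e [P0 s]]
  [P0 d q f [P0 d q f [P0 s] e [P0 s]]]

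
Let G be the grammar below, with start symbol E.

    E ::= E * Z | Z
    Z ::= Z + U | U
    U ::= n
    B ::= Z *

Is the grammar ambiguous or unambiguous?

Only E, Z, U are reachable from E; ignoring the rest: This is a standard precedence ladder (E over Z over U), with each level left-recursive on its own operator ('*' at E, '+' at Z). That structure is LR(1), hence unambiguous.

Unambiguous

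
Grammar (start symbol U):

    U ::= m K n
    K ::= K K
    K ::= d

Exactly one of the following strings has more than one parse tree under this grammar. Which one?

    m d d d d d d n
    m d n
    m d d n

m d d d d d d n: 42 trees
m d n: 1 tree
m d d n: 1 tree

m d d d d d d n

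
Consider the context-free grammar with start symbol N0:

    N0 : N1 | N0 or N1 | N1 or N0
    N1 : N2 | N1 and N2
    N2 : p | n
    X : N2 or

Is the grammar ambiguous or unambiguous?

Witness: n or n

Derivation 1: N0 ⇒ N0 or N1 ⇒ N1 or N1 ⇒ N2 or N1 ⇒ n or N1 ⇒ n or N2 ⇒ n or n
Derivation 2: N0 ⇒ N1 or N0 ⇒ N2 or N0 ⇒ n or N0 ⇒ n or N1 ⇒ n or N2 ⇒ n or n

Two distinct leftmost derivations for the same string.

Ambiguous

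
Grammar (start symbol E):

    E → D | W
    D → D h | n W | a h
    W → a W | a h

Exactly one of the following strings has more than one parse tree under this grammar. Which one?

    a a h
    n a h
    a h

a a h: 1 tree
n a h: 1 tree
a h: 2 trees

a h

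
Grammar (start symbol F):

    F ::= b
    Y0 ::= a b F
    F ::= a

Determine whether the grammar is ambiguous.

Unambiguous

Only F is reachable from F; ignoring the rest: Each reachable nonterminal has at most one production per leading terminal, and all productions are right-linear; the derivation is determined token-by-token.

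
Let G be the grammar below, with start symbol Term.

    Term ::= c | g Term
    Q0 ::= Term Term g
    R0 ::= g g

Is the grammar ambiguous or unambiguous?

Only Term is reachable from Term; ignoring the rest: The reachable rules are right-linear with at most one rule per (nonterminal, next-terminal) pair. Each input token forces the next rule, so parsing is deterministic.

Unambiguous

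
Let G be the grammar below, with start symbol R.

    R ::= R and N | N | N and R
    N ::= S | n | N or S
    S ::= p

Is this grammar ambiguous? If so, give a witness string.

Witness: n and n

Derivation 1: R ⇒ R and N ⇒ N and N ⇒ n and N ⇒ n and n
Derivation 2: R ⇒ N and R ⇒ n and R ⇒ n and N ⇒ n and n

Two distinct leftmost derivations for the same string.

Ambiguous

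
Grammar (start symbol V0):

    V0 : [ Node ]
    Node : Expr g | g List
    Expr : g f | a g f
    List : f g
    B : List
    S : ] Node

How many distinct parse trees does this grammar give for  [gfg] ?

2

Parse trees for [gfg]:
  [V0 [ [Node [Expr g f] g] ]]
  [V0 [ [Node g [List f g]] ]]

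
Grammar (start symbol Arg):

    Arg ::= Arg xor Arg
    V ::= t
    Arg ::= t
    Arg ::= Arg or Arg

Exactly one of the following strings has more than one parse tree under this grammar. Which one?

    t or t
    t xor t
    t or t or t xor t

t or t: 1 tree
t xor t: 1 tree
t or t or t xor t: 5 trees

t or t or t xor t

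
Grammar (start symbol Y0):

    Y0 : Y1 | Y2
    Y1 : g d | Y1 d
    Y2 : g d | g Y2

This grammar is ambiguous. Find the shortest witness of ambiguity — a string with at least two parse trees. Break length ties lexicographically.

length 2: g d has 2 parse trees

Two derivations of g d:
  Y0 ⇒ Y1 ⇒ g d
  Y0 ⇒ Y2 ⇒ g d

g d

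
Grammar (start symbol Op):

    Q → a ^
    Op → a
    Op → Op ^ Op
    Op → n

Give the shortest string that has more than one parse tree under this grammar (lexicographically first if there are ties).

a ^ a ^ a

length 1: no string has ≥2 trees
length 3: no string has ≥2 trees
length 5: a ^ a ^ a has 2 parse trees

Two derivations of a ^ a ^ a:
  Op ⇒ Op ^ Op ⇒ a ^ Op ⇒ a ^ Op ^ Op ⇒ a ^ a ^ Op ⇒ a ^ a ^ a
  Op ⇒ Op ^ Op ⇒ Op ^ Op ^ Op ⇒ a ^ Op ^ Op ⇒ a ^ a ^ Op ⇒ a ^ a ^ a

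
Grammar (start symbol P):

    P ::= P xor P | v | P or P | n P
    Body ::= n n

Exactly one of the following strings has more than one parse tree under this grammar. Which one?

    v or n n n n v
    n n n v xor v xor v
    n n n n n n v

n n n v xor v xor v

v or n n n n v: 1 tree
n n n v xor v xor v: 14 trees
n n n n n n v: 1 tree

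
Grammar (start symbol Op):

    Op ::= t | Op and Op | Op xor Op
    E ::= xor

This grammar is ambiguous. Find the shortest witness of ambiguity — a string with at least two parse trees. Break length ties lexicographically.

t and t and t

length 1: no string has ≥2 trees
length 3: no string has ≥2 trees
length 5: t and t and t has 2 parse trees

Two derivations of t and t and t:
  Op ⇒ Op and Op ⇒ t and Op ⇒ t and Op and Op ⇒ t and t and Op ⇒ t and t and t
  Op ⇒ Op and Op ⇒ Op and Op and Op ⇒ t and Op and Op ⇒ t and t and Op ⇒ t and t and t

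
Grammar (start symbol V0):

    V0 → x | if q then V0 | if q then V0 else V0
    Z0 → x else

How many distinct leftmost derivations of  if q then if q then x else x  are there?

Parse trees for if q then if q then x else x:
  [V0 if q then [V0 if q then [V0 x] else [V0 x]]]
  [V0 if q then [V0 if q then [V0 x]] else [V0 x]]

2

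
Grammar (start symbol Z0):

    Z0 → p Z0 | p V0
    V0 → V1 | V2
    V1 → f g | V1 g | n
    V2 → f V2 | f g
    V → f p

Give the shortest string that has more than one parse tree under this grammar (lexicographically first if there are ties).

p f g

length 2: no string has ≥2 trees
length 3: p f g has 2 parse trees

Two derivations of p f g:
  Z0 ⇒ p V0 ⇒ p V1 ⇒ p f g
  Z0 ⇒ p V0 ⇒ p V2 ⇒ p f g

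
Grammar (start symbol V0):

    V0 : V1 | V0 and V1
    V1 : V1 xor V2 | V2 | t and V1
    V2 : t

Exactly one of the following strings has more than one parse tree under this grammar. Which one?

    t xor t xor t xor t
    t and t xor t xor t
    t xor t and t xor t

t xor t xor t xor t: 1 tree
t and t xor t xor t: 4 trees
t xor t and t xor t: 1 tree

t and t xor t xor t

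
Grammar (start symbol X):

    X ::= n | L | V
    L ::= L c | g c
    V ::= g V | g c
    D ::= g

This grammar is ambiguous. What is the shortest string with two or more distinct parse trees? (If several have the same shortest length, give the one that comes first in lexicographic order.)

g c

length 1: no string has ≥2 trees
length 2: g c has 2 parse trees

Two derivations of g c:
  X ⇒ L ⇒ g c
  X ⇒ V ⇒ g c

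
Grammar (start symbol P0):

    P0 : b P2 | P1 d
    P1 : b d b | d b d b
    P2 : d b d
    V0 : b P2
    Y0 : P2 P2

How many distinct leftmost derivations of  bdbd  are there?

Parse trees for bdbd:
  [P0 b [P2 d b d]]
  [P0 [P1 b d b] d]

2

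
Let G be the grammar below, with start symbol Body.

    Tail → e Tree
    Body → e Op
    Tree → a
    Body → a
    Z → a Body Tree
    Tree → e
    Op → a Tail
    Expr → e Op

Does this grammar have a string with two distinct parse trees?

(Expr, Z are unreachable from Body, so their rules don't affect L(Body).) Each reachable nonterminal has at most one production per leading terminal, and all productions are right-linear; the derivation is determined token-by-token.

Unambiguous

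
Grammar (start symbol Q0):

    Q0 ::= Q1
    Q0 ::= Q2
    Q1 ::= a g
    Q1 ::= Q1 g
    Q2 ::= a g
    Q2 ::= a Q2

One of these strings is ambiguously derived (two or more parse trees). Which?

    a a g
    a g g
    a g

a g

a a g: 1 tree
a g g: 1 tree
a g: 2 trees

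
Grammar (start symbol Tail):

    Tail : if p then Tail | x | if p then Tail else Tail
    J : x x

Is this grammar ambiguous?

Witness: if p then if p then x else x

Derivation 1: Tail ⇒ if p then Tail ⇒ if p then if p then Tail else Tail ⇒ if p then if p then x else Tail ⇒ if p then if p then x else x
Derivation 2: Tail ⇒ if p then Tail else Tail ⇒ if p then if p then Tail else Tail ⇒ if p then if p then x else Tail ⇒ if p then if p then x else x

Two distinct leftmost derivations for the same string.

Ambiguous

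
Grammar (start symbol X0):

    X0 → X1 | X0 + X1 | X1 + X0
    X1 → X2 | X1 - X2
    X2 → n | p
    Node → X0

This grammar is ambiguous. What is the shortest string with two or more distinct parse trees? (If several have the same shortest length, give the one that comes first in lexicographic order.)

length 1: no string has ≥2 trees
length 3: n + n has 2 parse trees

Two derivations of n + n:
  X0 ⇒ X0 + X1 ⇒ X1 + X1 ⇒ X2 + X1 ⇒ n + X1 ⇒ n + X2 ⇒ n + n
  X0 ⇒ X1 + X0 ⇒ X2 + X0 ⇒ n + X0 ⇒ n + X1 ⇒ n + X2 ⇒ n + n

n + n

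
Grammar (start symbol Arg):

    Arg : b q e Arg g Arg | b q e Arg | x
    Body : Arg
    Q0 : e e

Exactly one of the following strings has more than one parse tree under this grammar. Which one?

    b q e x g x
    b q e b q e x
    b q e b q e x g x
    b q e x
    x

b q e b q e x g x

b q e x g x: 1 tree
b q e b q e x: 1 tree
b q e b q e x g x: 2 trees
b q e x: 1 tree
x: 1 tree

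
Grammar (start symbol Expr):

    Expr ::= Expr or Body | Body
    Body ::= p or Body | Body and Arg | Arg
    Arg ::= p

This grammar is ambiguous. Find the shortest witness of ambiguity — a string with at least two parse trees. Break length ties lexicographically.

p or p

length 1: no string has ≥2 trees
length 3: p or p has 2 parse trees

Two derivations of p or p:
  Expr ⇒ Expr or Body ⇒ Body or Body ⇒ Arg or Body ⇒ p or Body ⇒ p or Arg ⇒ p or p
  Expr ⇒ Body ⇒ p or Body ⇒ p or Arg ⇒ p or p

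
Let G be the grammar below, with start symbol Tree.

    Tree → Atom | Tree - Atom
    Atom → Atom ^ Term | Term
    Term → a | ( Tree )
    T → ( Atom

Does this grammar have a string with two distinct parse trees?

Unambiguous

Only Tree, Atom, Term are reachable from Tree; ignoring the rest: This is a standard precedence ladder (Tree over Atom over Term), with each level left-recursive on its own operator ('-' at Tree, '^' at Atom). That structure is LR(1), hence unambiguous.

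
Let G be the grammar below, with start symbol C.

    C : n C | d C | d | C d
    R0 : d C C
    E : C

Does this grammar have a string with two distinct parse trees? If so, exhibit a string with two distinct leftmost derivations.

Ambiguous

Witness: d d

Derivation 1: C ⇒ d C ⇒ d d
Derivation 2: C ⇒ C d ⇒ d d

Two distinct leftmost derivations for the same string.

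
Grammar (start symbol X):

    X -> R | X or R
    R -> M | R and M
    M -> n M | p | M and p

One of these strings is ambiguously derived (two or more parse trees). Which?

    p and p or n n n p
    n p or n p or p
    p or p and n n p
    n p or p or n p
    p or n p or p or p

p and p or n n n p

p and p or n n n p: 2 trees
n p or n p or p: 1 tree
p or p and n n p: 1 tree
n p or p or n p: 1 tree
p or n p or p or p: 1 tree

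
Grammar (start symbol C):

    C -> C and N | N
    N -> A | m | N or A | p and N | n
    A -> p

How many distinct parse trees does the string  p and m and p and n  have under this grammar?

4

Parse trees for p and m and p and n:
  [C [C [C [N [A p]]] and [N m]] and [N p and [N n]]]
  [C [C [N p and [N m]]] and [N p and [N n]]]
  [C [C [C [C [N [A p]]] and [N m]] and [N [A p]]] and [N n]]
  [C [C [C [N p and [N m]]] and [N [A p]]] and [N n]]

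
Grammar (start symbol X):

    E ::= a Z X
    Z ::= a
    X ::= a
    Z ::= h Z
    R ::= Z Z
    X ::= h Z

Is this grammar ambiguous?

Unambiguous

(E, R are unreachable from X, so their rules don't affect L(X).) Each reachable nonterminal has at most one production per leading terminal, and all productions are right-linear; the derivation is determined token-by-token.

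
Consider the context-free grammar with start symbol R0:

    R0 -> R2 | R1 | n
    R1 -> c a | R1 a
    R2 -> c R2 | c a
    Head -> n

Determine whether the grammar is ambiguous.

Witness: c a

Derivation 1: R0 ⇒ R2 ⇒ c a
Derivation 2: R0 ⇒ R1 ⇒ c a

Two distinct leftmost derivations for the same string.

Ambiguous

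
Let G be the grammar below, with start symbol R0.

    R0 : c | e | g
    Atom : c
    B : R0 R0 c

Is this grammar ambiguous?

(Atom, B are unreachable from R0, so their rules don't affect L(R0).) Each reachable nonterminal has at most one production per leading terminal, and all productions are right-linear; the derivation is determined token-by-token.

Unambiguous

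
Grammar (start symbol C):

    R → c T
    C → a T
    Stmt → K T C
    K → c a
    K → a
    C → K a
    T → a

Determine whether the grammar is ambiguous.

Witness: a a

Derivation 1: C ⇒ a T ⇒ a a
Derivation 2: C ⇒ K a ⇒ a a

Two distinct leftmost derivations for the same string.

Ambiguous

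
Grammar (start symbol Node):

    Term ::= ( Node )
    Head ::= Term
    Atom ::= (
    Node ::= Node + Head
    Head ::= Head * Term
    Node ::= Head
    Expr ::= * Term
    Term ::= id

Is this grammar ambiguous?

Only Node, Head, Term are reachable from Node; ignoring the rest: This is a standard precedence ladder (Node over Head over Term), with each level left-recursive on its own operator ('+' at Node, '*' at Head). That structure is LR(1), hence unambiguous.

Unambiguous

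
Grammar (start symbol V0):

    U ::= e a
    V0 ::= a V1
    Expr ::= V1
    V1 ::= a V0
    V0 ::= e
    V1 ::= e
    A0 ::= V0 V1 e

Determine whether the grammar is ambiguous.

(Expr, U, A0 are unreachable from V0, so their rules don't affect L(V0).) Restricted to the reachable nonterminals, every rule has the form A → t or A → t B, and no two rules for the same A share a first terminal. The grammar encodes a DFA — one run per string.

Unambiguous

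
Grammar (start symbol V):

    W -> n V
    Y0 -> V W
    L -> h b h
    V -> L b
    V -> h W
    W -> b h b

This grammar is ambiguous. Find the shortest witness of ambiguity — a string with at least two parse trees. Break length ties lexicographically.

h b h b

length 4: h b h b has 2 parse trees

Two derivations of h b h b:
  V ⇒ L b ⇒ h b h b
  V ⇒ h W ⇒ h b h b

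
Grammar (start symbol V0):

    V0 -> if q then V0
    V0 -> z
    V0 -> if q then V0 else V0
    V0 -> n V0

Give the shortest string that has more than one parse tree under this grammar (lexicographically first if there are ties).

if q then if q then z else z

length 1: no string has ≥2 trees
length 2: no string has ≥2 trees
length 3: no string has ≥2 trees
length 4: no string has ≥2 trees
length 5: no string has ≥2 trees
length 6: no string has ≥2 trees
length 7: no string has ≥2 trees
length 8: no string has ≥2 trees
length 9: if q then if q then z else z has 2 parse trees

Two derivations of if q then if q then z else z:
  V0 ⇒ if q then V0 ⇒ if q then if q then V0 else V0 ⇒ if q then if q then z else V0 ⇒ if q then if q then z else z
  V0 ⇒ if q then V0 else V0 ⇒ if q then if q then V0 else V0 ⇒ if q then if q then z else V0 ⇒ if q then if q then z else z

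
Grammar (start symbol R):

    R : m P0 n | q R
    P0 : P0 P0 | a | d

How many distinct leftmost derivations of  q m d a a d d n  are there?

Parse trees for q m d a a d d n (showing first 6 of 14):
  [R q [R m [P0 [P0 d] [P0 [P0 a] [P0 [P0 a] [P0 [P0 d] [P0 d]]]]] n]]
  [R q [R m [P0 [P0 d] [P0 [P0 a] [P0 [P0 [P0 a] [P0 d]] [P0 d]]]] n]]
  [R q [R m [P0 [P0 d] [P0 [P0 [P0 a] [P0 a]] [P0 [P0 d] [P0 d]]]] n]]
  [R q [R m [P0 [P0 d] [P0 [P0 [P0 a] [P0 [P0 a] [P0 d]]] [P0 d]]] n]]
  [R q [R m [P0 [P0 d] [P0 [P0 [P0 [P0 a] [P0 a]] [P0 d]] [P0 d]]] n]]
  [R q [R m [P0 [P0 [P0 d] [P0 a]] [P0 [P0 a] [P0 [P0 d] [P0 d]]]] n]]

14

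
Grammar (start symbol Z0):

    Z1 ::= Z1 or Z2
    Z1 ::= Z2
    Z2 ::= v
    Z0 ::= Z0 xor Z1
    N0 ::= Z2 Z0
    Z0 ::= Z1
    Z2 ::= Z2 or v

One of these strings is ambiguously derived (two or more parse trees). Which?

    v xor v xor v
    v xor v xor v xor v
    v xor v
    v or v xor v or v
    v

v or v xor v or v

v xor v xor v: 1 tree
v xor v xor v xor v: 1 tree
v xor v: 1 tree
v or v xor v or v: 4 trees
v: 1 tree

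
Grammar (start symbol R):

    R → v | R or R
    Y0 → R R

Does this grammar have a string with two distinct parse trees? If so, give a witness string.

Ambiguous

Witness: v or v or v

Derivation 1: R ⇒ R or R ⇒ v or R ⇒ v or R or R ⇒ v or v or R ⇒ v or v or v
Derivation 2: R ⇒ R or R ⇒ R or R or R ⇒ v or R or R ⇒ v or v or R ⇒ v or v or v

Two distinct leftmost derivations for the same string.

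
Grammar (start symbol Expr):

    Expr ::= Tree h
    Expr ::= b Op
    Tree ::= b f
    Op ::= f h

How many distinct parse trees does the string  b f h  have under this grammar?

Parse trees for b f h:
  [Expr [Tree b f] h]
  [Expr b [Op f h]]

2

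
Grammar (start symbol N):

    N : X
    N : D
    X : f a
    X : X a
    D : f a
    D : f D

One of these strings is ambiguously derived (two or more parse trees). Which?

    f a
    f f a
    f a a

f a: 2 trees
f f a: 1 tree
f a a: 1 tree

f a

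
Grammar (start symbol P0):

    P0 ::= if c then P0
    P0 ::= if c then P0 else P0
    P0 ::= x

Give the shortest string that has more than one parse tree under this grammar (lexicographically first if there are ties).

length 1: no string has ≥2 trees
length 4: no string has ≥2 trees
length 6: no string has ≥2 trees
length 7: no string has ≥2 trees
length 9: if c then if c then x else x has 2 parse trees

Two derivations of if c then if c then x else x:
  P0 ⇒ if c then P0 ⇒ if c then if c then P0 else P0 ⇒ if c then if c then x else P0 ⇒ if c then if c then x else x
  P0 ⇒ if c then P0 else P0 ⇒ if c then if c then P0 else P0 ⇒ if c then if c then x else P0 ⇒ if c then if c then x else x

if c then if c then x else x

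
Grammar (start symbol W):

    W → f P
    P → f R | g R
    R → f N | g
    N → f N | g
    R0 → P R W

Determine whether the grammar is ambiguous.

Unambiguous

Only W, P, R, N are reachable from W; ignoring the rest: Restricted to the reachable nonterminals, every rule has the form A → t or A → t B, and no two rules for the same A share a first terminal. The grammar encodes a DFA — one run per string.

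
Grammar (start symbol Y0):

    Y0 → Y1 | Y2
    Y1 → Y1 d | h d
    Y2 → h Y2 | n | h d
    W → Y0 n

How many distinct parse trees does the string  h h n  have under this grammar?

Parse trees for h h n:
  [Y0 [Y2 h [Y2 h [Y2 n]]]]

1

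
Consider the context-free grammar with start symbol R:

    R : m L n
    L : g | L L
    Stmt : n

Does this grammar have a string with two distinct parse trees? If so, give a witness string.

Witness: m g g g n

Derivation 1: R ⇒ m L n ⇒ m L L n ⇒ m g L n ⇒ m g L L n ⇒ m g g L n ⇒ m g g g n
Derivation 2: R ⇒ m L n ⇒ m L L n ⇒ m L L L n ⇒ m g L L n ⇒ m g g L n ⇒ m g g g n

Two distinct leftmost derivations for the same string.

Ambiguous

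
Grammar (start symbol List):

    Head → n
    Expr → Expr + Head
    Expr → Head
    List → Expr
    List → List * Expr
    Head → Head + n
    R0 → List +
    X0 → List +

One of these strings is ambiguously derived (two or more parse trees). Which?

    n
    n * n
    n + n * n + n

n: 1 tree
n * n: 1 tree
n + n * n + n: 4 trees

n + n * n + n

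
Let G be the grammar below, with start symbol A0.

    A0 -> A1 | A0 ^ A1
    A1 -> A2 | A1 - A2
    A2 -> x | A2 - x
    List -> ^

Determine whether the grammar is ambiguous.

Witness: x - x

Derivation 1: A0 ⇒ A1 ⇒ A2 ⇒ A2 - x ⇒ x - x
Derivation 2: A0 ⇒ A1 ⇒ A1 - A2 ⇒ A2 - A2 ⇒ x - A2 ⇒ x - x

Two distinct leftmost derivations for the same string.

Ambiguous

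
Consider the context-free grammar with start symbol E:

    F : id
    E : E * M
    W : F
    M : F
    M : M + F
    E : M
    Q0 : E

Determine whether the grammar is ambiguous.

Only E, M, F are reachable from E; ignoring the rest: The grammar is stratified — E handles '*' (left-recursive), M handles '+', F atoms. Each operator has a fixed associativity and precedence level, so every string has one parse.

Unambiguous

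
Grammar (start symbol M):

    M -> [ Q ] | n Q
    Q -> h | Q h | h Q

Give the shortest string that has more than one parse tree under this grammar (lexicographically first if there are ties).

length 2: no string has ≥2 trees
length 3: n h h has 2 parse trees

Two derivations of n h h:
  M ⇒ n Q ⇒ n Q h ⇒ n h h
  M ⇒ n Q ⇒ n h Q ⇒ n h h

n h h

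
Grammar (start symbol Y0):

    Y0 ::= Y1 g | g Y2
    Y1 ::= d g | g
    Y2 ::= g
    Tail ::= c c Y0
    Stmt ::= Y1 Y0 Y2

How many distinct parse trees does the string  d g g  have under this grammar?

1

Parse trees for d g g:
  [Y0 [Y1 d g] g]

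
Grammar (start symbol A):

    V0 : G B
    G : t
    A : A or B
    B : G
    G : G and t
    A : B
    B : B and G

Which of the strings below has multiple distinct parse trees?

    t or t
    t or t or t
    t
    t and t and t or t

t and t and t or t

t or t: 1 tree
t or t or t: 1 tree
t: 1 tree
t and t and t or t: 4 trees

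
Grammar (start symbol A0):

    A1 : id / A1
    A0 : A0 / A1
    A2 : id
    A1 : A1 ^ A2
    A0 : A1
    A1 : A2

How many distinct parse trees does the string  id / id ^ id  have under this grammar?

3

Parse trees for id / id ^ id:
  [A0 [A0 [A1 [A2 id]]] / [A1 [A1 [A2 id]] ^ [A2 id]]]
  [A0 [A1 id / [A1 [A1 [A2 id]] ^ [A2 id]]]]
  [A0 [A1 [A1 id / [A1 [A2 id]]] ^ [A2 id]]]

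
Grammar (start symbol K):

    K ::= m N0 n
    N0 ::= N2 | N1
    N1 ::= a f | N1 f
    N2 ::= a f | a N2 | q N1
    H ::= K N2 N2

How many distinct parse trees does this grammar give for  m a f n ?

Parse trees for m a f n:
  [K m [N0 [N2 a f]] n]
  [K m [N0 [N1 a f]] n]

2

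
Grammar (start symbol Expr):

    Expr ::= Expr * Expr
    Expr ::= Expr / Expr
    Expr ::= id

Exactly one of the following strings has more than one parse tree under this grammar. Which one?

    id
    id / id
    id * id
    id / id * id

id / id * id

id: 1 tree
id / id: 1 tree
id * id: 1 tree
id / id * id: 2 trees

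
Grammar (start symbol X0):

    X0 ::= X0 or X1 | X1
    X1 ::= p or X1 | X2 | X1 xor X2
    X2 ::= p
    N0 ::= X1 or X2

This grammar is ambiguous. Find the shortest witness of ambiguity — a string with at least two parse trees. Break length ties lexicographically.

length 1: no string has ≥2 trees
length 3: p or p has 2 parse trees

Two derivations of p or p:
  X0 ⇒ X0 or X1 ⇒ X1 or X1 ⇒ X2 or X1 ⇒ p or X1 ⇒ p or X2 ⇒ p or p
  X0 ⇒ X1 ⇒ p or X1 ⇒ p or X2 ⇒ p or p

p or p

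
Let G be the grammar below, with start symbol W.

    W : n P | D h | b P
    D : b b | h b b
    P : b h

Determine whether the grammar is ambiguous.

Ambiguous

Witness: b b h

Derivation 1: W ⇒ D h ⇒ b b h
Derivation 2: W ⇒ b P ⇒ b b h

Two distinct leftmost derivations for the same string.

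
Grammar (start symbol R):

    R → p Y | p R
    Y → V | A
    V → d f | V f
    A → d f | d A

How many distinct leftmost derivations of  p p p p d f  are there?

2

Parse trees for p p p p d f:
  [R p [R p [R p [R p [Y [V d f]]]]]]
  [R p [R p [R p [R p [Y [A d f]]]]]]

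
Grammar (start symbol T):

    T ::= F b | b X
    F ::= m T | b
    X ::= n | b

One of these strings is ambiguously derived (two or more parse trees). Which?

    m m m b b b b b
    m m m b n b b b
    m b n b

m m m b b b b b: 2 trees
m m m b n b b b: 1 tree
m b n b: 1 tree

m m m b b b b b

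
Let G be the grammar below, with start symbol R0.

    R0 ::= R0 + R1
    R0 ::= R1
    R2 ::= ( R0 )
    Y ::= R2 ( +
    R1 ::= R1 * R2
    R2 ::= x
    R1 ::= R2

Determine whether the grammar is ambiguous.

Only R0, R1, R2 are reachable from R0; ignoring the rest: R0 → R0 + R1 | R1  ;  R1 → R1 * R2 | R2  — a left-associative chain with R2 at the bottom. Each string factors uniquely by precedence.

Unambiguous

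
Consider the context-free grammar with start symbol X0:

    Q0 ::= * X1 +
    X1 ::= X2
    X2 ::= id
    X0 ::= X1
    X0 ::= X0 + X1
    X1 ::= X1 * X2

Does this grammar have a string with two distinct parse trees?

Unambiguous

(Q0 is unreachable from X0, so its rules don't affect L(X0).) The grammar is stratified — X0 handles '+' (left-recursive), X1 handles '*', X2 atoms. Each operator has a fixed associativity and precedence level, so every string has one parse.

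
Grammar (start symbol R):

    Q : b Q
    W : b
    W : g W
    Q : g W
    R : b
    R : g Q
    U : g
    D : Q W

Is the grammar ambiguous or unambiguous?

(D, U are unreachable from R, so their rules don't affect L(R).) The reachable rules are right-linear with at most one rule per (nonterminal, next-terminal) pair. Each input token forces the next rule, so parsing is deterministic.

Unambiguous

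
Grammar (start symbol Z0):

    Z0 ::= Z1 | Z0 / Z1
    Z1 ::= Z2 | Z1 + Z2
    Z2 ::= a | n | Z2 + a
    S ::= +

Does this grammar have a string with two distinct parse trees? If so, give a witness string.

Ambiguous

Witness: a + a

Derivation 1: Z0 ⇒ Z1 ⇒ Z2 ⇒ Z2 + a ⇒ a + a
Derivation 2: Z0 ⇒ Z1 ⇒ Z1 + Z2 ⇒ Z2 + Z2 ⇒ a + Z2 ⇒ a + a

Two distinct leftmost derivations for the same string.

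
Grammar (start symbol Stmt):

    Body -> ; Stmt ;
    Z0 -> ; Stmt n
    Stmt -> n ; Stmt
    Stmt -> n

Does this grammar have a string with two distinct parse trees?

Only Stmt is reachable from Stmt; ignoring the rest: The reachable grammar is A → atom sep A | atom. Each atom is followed by either the separator (recurse) or end-of-string (stop) — no choice point.

Unambiguous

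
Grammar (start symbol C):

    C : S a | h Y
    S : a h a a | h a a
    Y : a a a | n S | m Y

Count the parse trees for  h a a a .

Parse trees for h a a a:
  [C [S h a a] a]
  [C h [Y a a a]]

2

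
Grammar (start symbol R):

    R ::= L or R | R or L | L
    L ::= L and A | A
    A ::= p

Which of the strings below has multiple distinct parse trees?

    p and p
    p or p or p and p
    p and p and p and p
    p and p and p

p and p: 1 tree
p or p or p and p: 4 trees
p and p and p and p: 1 tree
p and p and p: 1 tree

p or p or p and p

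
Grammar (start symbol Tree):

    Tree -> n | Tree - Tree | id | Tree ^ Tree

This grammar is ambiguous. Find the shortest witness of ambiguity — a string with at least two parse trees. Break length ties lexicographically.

id - id - id

length 1: no string has ≥2 trees
length 3: no string has ≥2 trees
length 5: id - id - id has 2 parse trees

Two derivations of id - id - id:
  Tree ⇒ Tree - Tree ⇒ Tree - Tree - Tree ⇒ id - Tree - Tree ⇒ id - id - Tree ⇒ id - id - id
  Tree ⇒ Tree - Tree ⇒ id - Tree ⇒ id - Tree - Tree ⇒ id - id - Tree ⇒ id - id - id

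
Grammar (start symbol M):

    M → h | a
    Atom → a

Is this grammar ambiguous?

Only M is reachable from M; ignoring the rest: Restricted to the reachable nonterminals, every rule has the form A → t or A → t B, and no two rules for the same A share a first terminal. The grammar encodes a DFA — one run per string.

Unambiguous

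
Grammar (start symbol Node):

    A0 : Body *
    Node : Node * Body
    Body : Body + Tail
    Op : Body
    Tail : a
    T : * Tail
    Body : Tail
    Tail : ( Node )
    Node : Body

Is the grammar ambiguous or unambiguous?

(T, A0, Op are unreachable from Node, so their rules don't affect L(Node).) The grammar is stratified — Node handles '*' (left-recursive), Body handles '+', Tail atoms. Each operator has a fixed associativity and precedence level, so every string has one parse.

Unambiguous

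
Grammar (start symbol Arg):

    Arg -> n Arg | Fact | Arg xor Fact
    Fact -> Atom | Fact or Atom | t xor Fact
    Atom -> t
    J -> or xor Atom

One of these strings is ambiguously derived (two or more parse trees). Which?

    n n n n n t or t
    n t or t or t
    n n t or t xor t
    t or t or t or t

n n t or t xor t

n n n n n t or t: 1 tree
n t or t or t: 1 tree
n n t or t xor t: 3 trees
t or t or t or t: 1 tree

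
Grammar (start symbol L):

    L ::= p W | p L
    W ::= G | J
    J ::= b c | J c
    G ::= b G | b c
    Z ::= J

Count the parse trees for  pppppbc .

2

Parse trees for pppppbc:
  [L p [L p [L p [L p [L p [W [G b c]]]]]]]
  [L p [L p [L p [L p [L p [W [J b c]]]]]]]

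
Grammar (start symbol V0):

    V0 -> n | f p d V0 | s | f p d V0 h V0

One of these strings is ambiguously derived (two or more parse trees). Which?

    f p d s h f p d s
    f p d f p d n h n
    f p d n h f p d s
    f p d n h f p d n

f p d s h f p d s: 1 tree
f p d f p d n h n: 2 trees
f p d n h f p d s: 1 tree
f p d n h f p d n: 1 tree

f p d f p d n h n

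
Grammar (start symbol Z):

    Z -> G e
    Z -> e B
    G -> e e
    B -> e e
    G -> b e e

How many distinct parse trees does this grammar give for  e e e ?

Parse trees for e e e:
  [Z [G e e] e]
  [Z e [B e e]]

2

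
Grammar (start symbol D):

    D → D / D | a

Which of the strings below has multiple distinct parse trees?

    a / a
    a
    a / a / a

a / a: 1 tree
a: 1 tree
a / a / a: 2 trees

a / a / a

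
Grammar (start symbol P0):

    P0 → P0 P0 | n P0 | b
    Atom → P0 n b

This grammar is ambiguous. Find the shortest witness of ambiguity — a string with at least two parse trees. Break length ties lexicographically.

length 1: no string has ≥2 trees
length 2: no string has ≥2 trees
length 3: b b b has 2 parse trees

Two derivations of b b b:
  P0 ⇒ P0 P0 ⇒ P0 P0 P0 ⇒ b P0 P0 ⇒ b b P0 ⇒ b b b
  P0 ⇒ P0 P0 ⇒ b P0 ⇒ b P0 P0 ⇒ b b P0 ⇒ b b b

b b b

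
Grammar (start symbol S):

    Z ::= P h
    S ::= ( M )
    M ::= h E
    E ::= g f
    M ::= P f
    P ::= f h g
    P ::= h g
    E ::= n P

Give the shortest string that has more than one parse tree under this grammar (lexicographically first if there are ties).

length 5: ( h g f ) has 2 parse trees

Two derivations of ( h g f ):
  S ⇒ ( M ) ⇒ ( h E ) ⇒ ( h g f )
  S ⇒ ( M ) ⇒ ( P f ) ⇒ ( h g f )

( h g f )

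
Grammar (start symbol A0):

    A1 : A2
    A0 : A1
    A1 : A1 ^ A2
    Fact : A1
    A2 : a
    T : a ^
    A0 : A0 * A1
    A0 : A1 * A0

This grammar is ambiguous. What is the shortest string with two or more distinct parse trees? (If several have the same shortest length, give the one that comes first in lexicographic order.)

length 1: no string has ≥2 trees
length 3: a * a has 2 parse trees

Two derivations of a * a:
  A0 ⇒ A0 * A1 ⇒ A1 * A1 ⇒ A2 * A1 ⇒ a * A1 ⇒ a * A2 ⇒ a * a
  A0 ⇒ A1 * A0 ⇒ A2 * A0 ⇒ a * A0 ⇒ a * A1 ⇒ a * A2 ⇒ a * a

a * a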